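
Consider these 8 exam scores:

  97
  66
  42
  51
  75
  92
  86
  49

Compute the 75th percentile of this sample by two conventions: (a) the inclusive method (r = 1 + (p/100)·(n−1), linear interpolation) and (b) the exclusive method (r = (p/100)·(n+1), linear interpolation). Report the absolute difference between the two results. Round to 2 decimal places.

3.00

Sorted: 42, 49, 51, 66, 75, 86, 92, 97.
n = 8.
(a) r = 6.25; between ranks 6 (86) and 7 (92): 87.5.
(b) r = 6.75; between ranks 6 (86) and 7 (92): 90.5.
|87.5 − 90.5| = 3.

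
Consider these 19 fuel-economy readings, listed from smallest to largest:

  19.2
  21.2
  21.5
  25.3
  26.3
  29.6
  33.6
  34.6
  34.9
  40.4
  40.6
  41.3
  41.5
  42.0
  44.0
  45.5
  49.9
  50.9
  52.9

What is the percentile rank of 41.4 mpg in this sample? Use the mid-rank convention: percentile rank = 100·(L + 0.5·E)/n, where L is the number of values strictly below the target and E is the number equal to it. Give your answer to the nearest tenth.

Count below 41.4: L = 12; count equal: E = 0; n = 19.
Percentile rank = 100·(12 + 0.5·0)/19 = 100·12/19 = 63.16.

63.2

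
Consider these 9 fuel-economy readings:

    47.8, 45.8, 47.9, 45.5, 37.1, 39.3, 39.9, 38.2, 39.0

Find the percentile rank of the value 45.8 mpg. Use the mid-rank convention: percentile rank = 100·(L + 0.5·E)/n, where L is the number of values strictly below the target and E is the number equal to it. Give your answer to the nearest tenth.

72.2

Sorted: 37.1, 38.2, 39.0, 39.3, 39.9, 45.5, 45.8, 47.8, 47.9.
Count below 45.8: L = 6; count equal: E = 1; n = 9.
Percentile rank = 100·(6 + 0.5·1)/9 = 100·6.5/9 = 72.22.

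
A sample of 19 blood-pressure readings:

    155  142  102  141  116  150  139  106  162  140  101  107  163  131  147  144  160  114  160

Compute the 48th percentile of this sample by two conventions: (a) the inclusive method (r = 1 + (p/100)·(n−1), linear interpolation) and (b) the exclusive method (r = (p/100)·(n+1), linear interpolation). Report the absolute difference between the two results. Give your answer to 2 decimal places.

Sorted: 101, 102, 106, 107, 114, 116, 131, 139, 140, 141, 142, 144, 147, 150, 155, 160, 160, 162, 163.
n = 19.
(a) r = 9.64; between ranks 9 (140) and 10 (141): 140.64.
(b) r = 9.6; between ranks 9 (140) and 10 (141): 140.6.
|140.64 − 140.6| = 0.04.

0.04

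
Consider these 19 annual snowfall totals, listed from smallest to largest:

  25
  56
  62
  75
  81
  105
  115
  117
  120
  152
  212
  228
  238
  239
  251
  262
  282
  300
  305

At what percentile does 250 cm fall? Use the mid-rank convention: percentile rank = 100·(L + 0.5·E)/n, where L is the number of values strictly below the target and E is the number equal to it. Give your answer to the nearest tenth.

73.7

Count below 250: L = 14; count equal: E = 0; n = 19.
Percentile rank = 100·(14 + 0.5·0)/19 = 100·14/19 = 73.68.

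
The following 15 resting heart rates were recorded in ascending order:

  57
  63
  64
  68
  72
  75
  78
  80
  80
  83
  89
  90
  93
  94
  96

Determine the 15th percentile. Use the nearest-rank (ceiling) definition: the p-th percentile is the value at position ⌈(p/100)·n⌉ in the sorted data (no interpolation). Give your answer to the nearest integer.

n = 15.
Position = ⌈15/100 · 15⌉ = ⌈2.25⌉ = 3.
The value at rank 3 is 64.

64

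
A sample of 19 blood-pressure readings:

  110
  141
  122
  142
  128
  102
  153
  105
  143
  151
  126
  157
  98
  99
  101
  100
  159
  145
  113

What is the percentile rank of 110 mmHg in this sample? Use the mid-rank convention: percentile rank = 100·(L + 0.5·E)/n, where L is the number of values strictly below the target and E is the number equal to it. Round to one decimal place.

Sorted: 98, 99, 100, 101, 102, 105, 110, 113, 122, 126, 128, 141, 142, 143, 145, 151, 153, 157, 159.
Count below 110: L = 6; count equal: E = 1; n = 19.
Percentile rank = 100·(6 + 0.5·1)/19 = 100·6.5/19 = 34.21.

34.2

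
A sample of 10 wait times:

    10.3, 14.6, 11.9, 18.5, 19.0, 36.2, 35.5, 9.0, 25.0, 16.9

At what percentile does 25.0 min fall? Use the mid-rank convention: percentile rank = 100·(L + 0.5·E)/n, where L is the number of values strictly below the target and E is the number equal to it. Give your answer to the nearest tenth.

75.0

Sorted: 9.0, 10.3, 11.9, 14.6, 16.9, 18.5, 19.0, 25.0, 35.5, 36.2.
Count below 25.0: L = 7; count equal: E = 1; n = 10.
Percentile rank = 100·(7 + 0.5·1)/10 = 100·7.5/10 = 75.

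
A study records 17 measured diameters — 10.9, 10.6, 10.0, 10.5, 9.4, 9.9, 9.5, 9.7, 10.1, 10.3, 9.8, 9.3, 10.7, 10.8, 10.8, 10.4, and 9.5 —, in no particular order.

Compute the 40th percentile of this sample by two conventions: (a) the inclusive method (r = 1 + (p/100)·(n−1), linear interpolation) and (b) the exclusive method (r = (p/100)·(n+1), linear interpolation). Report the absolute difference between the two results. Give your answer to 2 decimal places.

Sorted: 9.3, 9.4, 9.5, 9.5, 9.7, 9.8, 9.9, 10.0, 10.1, 10.3, 10.4, 10.5, 10.6, 10.7, 10.8, 10.8, 10.9.
n = 17.
(a) r = 7.4; between ranks 7 (9.9) and 8 (10.0): 9.94.
(b) r = 7.2; between ranks 7 (9.9) and 8 (10.0): 9.92.
|9.94 − 9.92| = 0.02.

0.02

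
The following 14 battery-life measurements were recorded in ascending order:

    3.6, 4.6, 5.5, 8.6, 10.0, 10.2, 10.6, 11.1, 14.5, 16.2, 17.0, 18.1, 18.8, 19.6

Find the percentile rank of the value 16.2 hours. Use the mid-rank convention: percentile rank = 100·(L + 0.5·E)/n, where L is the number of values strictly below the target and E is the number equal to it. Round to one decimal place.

67.9

Count below 16.2: L = 9; count equal: E = 1; n = 14.
Percentile rank = 100·(9 + 0.5·1)/14 = 100·9.5/14 = 67.86.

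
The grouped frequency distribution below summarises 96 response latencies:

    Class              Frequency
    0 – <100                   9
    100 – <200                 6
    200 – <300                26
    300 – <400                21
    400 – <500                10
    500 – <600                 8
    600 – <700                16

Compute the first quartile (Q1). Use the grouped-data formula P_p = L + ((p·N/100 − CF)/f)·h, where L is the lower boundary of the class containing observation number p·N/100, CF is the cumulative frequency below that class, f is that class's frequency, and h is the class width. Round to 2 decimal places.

234.62

N = 96; target position k = 25/100 · 96 = 24.
Cumulative frequencies: 9, 15, 41, 62, 72, 80, 96.
Observation 24 falls in the class 200 – <300.
L = 200, CF = 15, f = 26, h = 100.
P25 = 200 + ((24 − 15)/26)·100 = 200 + 34.6154 = 234.615.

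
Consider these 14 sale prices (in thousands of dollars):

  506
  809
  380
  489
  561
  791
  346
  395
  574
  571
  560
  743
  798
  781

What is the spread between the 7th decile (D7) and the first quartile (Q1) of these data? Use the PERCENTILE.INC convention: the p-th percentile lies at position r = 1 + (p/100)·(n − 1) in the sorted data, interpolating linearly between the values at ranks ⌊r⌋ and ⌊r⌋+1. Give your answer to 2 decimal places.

253.55

Sorted: 346, 380, 395, 489, 506, 560, 561, 571, 574, 743, 781, 791, 798, 809.
n = 14.
P25: r = 4.25; ranks 4–5 are 489, 506; interpolating gives 493.25.
P70: r = 10.1; ranks 10–11 are 743, 781; interpolating gives 746.8.
Difference: 746.8 − 493.25 = 253.55.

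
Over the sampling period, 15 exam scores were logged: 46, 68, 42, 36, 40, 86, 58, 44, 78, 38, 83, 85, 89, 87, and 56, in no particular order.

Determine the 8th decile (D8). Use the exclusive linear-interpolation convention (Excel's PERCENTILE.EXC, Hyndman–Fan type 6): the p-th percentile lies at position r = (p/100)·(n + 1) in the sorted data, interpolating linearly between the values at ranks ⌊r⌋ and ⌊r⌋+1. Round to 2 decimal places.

Sorted: 36, 38, 40, 42, 44, 46, 56, 58, 68, 78, 83, 85, 86, 87, 89.
n = 15.
r = (80/100)·(15 + 1) = 12.8.
Rank 12 is 85 and rank 13 is 86.
Interpolate: 85 + 0.8·(86 − 85) = 85 + 0.8·1 = 85.8.

85.80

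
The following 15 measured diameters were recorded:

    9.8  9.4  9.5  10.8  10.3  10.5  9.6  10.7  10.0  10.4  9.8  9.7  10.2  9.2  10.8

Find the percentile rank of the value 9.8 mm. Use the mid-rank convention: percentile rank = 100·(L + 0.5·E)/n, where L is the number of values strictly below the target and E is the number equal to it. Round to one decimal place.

40.0

Sorted: 9.2, 9.4, 9.5, 9.6, 9.7, 9.8, 9.8, 10.0, 10.2, 10.3, 10.4, 10.5, 10.7, 10.8, 10.8.
Count below 9.8: L = 5; count equal: E = 2; n = 15.
Percentile rank = 100·(5 + 0.5·2)/15 = 100·6/15 = 40.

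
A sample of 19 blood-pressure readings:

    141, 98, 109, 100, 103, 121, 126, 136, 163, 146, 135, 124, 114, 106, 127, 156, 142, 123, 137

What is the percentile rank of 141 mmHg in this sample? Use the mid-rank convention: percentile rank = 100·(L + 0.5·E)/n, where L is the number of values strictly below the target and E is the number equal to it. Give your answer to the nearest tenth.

76.3

Sorted: 98, 100, 103, 106, 109, 114, 121, 123, 124, 126, 127, 135, 136, 137, 141, 142, 146, 156, 163.
Count below 141: L = 14; count equal: E = 1; n = 19.
Percentile rank = 100·(14 + 0.5·1)/19 = 100·14.5/19 = 76.32.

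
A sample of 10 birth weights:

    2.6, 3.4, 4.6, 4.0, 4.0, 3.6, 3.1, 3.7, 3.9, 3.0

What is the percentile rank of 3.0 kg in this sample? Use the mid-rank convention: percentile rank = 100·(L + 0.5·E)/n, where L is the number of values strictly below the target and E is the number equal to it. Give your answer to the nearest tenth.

Sorted: 2.6, 3.0, 3.1, 3.4, 3.6, 3.7, 3.9, 4.0, 4.0, 4.6.
Count below 3.0: L = 1; count equal: E = 1; n = 10.
Percentile rank = 100·(1 + 0.5·1)/10 = 100·1.5/10 = 15.

15.0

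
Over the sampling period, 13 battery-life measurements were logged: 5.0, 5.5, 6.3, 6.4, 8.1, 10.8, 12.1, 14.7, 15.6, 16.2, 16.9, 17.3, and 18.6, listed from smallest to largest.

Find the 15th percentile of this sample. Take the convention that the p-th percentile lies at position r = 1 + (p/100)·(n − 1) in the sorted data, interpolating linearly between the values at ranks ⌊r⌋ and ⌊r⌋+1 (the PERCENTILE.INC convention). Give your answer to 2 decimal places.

6.14

n = 13.
r = 1 + (15/100)·(13 − 1) = 1 + 1.8 = 2.8.
Rank 2 is 5.5 and rank 3 is 6.3.
Interpolate: 5.5 + 0.8·(6.3 − 5.5) = 5.5 + 0.8·0.8 = 6.14.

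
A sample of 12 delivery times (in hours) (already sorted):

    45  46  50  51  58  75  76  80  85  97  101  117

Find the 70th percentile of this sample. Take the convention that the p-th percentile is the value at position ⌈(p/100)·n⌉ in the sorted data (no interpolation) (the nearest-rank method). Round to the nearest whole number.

85

n = 12.
Position = ⌈70/100 · 12⌉ = ⌈8.4⌉ = 9.
The value at rank 9 is 85.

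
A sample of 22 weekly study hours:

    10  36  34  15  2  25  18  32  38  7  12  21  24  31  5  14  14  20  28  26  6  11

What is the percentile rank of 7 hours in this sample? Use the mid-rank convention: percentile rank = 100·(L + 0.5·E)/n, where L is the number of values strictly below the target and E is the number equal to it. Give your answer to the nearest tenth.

15.9

Sorted: 2, 5, 6, 7, 10, 11, 12, 14, 14, 15, 18, 20, 21, 24, 25, 26, 28, 31, 32, 34, 36, 38.
Count below 7: L = 3; count equal: E = 1; n = 22.
Percentile rank = 100·(3 + 0.5·1)/22 = 100·3.5/22 = 15.91.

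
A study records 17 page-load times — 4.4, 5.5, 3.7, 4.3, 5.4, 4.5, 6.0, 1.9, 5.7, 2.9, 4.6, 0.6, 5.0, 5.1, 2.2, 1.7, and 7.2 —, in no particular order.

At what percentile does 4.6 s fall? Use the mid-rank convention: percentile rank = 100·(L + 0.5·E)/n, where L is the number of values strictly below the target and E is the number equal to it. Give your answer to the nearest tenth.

Sorted: 0.6, 1.7, 1.9, 2.2, 2.9, 3.7, 4.3, 4.4, 4.5, 4.6, 5.0, 5.1, 5.4, 5.5, 5.7, 6.0, 7.2.
Count below 4.6: L = 9; count equal: E = 1; n = 17.
Percentile rank = 100·(9 + 0.5·1)/17 = 100·9.5/17 = 55.88.

55.9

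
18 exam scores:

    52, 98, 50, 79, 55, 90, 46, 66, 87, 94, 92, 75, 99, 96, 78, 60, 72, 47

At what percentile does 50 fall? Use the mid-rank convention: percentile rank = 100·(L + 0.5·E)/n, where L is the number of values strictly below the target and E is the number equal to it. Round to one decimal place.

Sorted: 46, 47, 50, 52, 55, 60, 66, 72, 75, 78, 79, 87, 90, 92, 94, 96, 98, 99.
Count below 50: L = 2; count equal: E = 1; n = 18.
Percentile rank = 100·(2 + 0.5·1)/18 = 100·2.5/18 = 13.89.

13.9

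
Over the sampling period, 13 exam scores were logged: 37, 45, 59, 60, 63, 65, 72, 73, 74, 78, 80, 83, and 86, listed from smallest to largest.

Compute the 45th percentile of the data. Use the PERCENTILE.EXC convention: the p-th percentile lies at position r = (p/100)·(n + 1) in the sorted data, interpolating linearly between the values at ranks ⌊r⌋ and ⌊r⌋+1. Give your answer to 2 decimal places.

n = 13.
r = (45/100)·(13 + 1) = 6.3.
Rank 6 is 65 and rank 7 is 72.
Interpolate: 65 + 0.3·(72 − 65) = 65 + 0.3·7 = 67.1.

67.10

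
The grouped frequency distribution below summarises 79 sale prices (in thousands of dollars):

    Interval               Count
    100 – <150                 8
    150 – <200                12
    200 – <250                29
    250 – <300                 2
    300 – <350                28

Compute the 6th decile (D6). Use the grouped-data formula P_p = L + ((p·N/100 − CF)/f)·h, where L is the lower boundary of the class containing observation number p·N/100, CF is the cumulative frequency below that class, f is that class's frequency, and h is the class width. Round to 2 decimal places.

247.24

N = 79; target position k = 60/100 · 79 = 47.4.
Cumulative frequencies: 8, 20, 49, 51, 79.
Observation 47.4 falls in the class 200 – <250.
L = 200, CF = 20, f = 29, h = 50.
P60 = 200 + ((47.4 − 20)/29)·50 = 200 + 47.2414 = 247.241.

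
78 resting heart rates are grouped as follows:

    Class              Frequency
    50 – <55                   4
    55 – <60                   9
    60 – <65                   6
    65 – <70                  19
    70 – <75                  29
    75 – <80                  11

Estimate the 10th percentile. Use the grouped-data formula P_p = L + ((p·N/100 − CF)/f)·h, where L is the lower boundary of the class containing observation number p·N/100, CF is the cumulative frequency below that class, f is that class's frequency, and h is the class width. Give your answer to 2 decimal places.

57.11

N = 78; target position k = 10/100 · 78 = 7.8.
Cumulative frequencies: 4, 13, 19, 38, 67, 78.
Observation 7.8 falls in the class 55 – <60.
L = 55, CF = 4, f = 9, h = 5.
P10 = 55 + ((7.8 − 4)/9)·5 = 55 + 2.11111 = 57.1111.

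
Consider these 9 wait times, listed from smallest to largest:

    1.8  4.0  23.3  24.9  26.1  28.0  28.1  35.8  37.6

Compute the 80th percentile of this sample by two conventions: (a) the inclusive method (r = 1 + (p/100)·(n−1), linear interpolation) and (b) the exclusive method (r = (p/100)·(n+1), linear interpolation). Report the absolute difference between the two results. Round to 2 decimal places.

4.62

n = 9.
(a) r = 7.4; between ranks 7 (28.1) and 8 (35.8): 31.18.
(b) r = 8 → value at rank 8 = 35.8.
|31.18 − 35.8| = 4.62.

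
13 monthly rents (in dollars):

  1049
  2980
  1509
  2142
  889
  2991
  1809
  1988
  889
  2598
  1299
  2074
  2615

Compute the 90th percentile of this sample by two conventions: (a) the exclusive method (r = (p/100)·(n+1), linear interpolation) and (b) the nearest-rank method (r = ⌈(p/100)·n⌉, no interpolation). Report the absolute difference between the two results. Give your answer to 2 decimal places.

6.60

Sorted: 889, 889, 1049, 1299, 1509, 1809, 1988, 2074, 2142, 2598, 2615, 2980, 2991.
n = 13.
(a) r = 12.6; between ranks 12 (2980) and 13 (2991): 2986.6.
(b) the nearest-rank method: rank 12 → 2980.
|2986.6 − 2980| = 6.6.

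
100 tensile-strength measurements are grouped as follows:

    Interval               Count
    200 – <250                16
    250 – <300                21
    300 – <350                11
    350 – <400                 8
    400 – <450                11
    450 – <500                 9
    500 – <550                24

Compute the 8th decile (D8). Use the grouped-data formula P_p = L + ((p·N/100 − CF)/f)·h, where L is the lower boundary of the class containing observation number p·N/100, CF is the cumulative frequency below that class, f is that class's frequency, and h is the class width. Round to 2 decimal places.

508.33

N = 100; target position k = 80/100 · 100 = 80.
Cumulative frequencies: 16, 37, 48, 56, 67, 76, 100.
Observation 80 falls in the class 500 – <550.
L = 500, CF = 76, f = 24, h = 50.
P80 = 500 + ((80 − 76)/24)·50 = 500 + 8.33333 = 508.333.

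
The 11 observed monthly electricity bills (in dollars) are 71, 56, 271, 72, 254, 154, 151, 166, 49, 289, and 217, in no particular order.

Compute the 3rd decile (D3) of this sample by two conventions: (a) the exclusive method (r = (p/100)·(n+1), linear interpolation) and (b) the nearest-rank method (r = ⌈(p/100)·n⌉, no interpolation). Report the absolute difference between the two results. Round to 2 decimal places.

Sorted: 49, 56, 71, 72, 151, 154, 166, 217, 254, 271, 289.
n = 11.
(a) r = 3.6; between ranks 3 (71) and 4 (72): 71.6.
(b) the nearest-rank method: rank 4 → 72.
|71.6 − 72| = 0.4.

0.40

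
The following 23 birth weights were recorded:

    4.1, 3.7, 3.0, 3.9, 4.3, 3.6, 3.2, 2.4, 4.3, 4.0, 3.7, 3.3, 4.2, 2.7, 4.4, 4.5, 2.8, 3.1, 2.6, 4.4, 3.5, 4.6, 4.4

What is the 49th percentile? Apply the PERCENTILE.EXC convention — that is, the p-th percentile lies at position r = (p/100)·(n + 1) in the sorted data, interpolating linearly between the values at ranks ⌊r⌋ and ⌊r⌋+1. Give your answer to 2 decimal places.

Sorted: 2.4, 2.6, 2.7, 2.8, 3.0, 3.1, 3.2, 3.3, 3.5, 3.6, 3.7, 3.7, 3.9, 4.0, 4.1, 4.2, 4.3, 4.3, 4.4, 4.4, 4.4, 4.5, 4.6.
n = 23.
r = (49/100)·(23 + 1) = 11.76.
Rank 11 is 3.7 and rank 12 is 3.7.
Interpolate: 3.7 + 0.76·(3.7 − 3.7) = 3.7 + 0.76·0 = 3.7.

3.70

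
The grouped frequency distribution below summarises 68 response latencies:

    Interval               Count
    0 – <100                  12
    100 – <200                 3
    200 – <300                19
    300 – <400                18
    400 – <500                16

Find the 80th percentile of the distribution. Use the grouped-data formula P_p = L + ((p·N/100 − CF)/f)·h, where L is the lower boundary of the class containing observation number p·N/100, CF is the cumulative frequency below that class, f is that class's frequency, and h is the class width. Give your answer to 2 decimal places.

415.00

N = 68; target position k = 80/100 · 68 = 54.4.
Cumulative frequencies: 12, 15, 34, 52, 68.
Observation 54.4 falls in the class 400 – <500.
L = 400, CF = 52, f = 16, h = 100.
P80 = 400 + ((54.4 − 52)/16)·100 = 400 + 15 = 415.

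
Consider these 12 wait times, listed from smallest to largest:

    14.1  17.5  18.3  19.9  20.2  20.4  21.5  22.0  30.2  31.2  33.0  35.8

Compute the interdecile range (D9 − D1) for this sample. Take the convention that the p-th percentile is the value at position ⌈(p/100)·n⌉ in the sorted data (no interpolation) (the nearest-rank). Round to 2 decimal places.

15.50

n = 12.
P10: rank ⌈10/100·12⌉ = 2 → 17.5.
P90: rank ⌈90/100·12⌉ = 11 → 33.
Difference: 33 − 17.5 = 15.5.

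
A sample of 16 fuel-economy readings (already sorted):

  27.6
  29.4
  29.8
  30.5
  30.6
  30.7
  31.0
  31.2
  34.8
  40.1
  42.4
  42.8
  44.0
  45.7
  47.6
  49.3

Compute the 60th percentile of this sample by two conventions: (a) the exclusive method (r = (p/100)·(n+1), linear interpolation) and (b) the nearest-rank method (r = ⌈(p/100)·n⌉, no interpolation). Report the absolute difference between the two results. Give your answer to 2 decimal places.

0.46

n = 16.
(a) r = 10.2; between ranks 10 (40.1) and 11 (42.4): 40.56.
(b) the nearest-rank method: rank 10 → 40.1.
|40.56 − 40.1| = 0.46.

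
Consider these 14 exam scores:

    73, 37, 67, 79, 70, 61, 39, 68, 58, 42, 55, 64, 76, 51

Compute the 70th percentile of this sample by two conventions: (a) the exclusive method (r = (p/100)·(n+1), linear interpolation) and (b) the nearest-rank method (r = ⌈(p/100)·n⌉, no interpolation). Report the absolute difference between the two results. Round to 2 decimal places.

1.00

Sorted: 37, 39, 42, 51, 55, 58, 61, 64, 67, 68, 70, 73, 76, 79.
n = 14.
(a) r = 10.5; between ranks 10 (68) and 11 (70): 69.
(b) the nearest-rank method: rank 10 → 68.
|69 − 68| = 1.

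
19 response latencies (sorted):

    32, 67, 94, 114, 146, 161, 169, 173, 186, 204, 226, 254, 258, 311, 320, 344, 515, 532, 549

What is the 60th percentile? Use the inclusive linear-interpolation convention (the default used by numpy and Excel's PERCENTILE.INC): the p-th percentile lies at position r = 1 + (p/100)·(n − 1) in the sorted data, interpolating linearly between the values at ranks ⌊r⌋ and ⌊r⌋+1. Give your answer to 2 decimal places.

248.40

n = 19.
r = 1 + (60/100)·(19 − 1) = 1 + 10.8 = 11.8.
Rank 11 is 226 and rank 12 is 254.
Interpolate: 226 + 0.8·(254 − 226) = 226 + 0.8·28 = 248.4.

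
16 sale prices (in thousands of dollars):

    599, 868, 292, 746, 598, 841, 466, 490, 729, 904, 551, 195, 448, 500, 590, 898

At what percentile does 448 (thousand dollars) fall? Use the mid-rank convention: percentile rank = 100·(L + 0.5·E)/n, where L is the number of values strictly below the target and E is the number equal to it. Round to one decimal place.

Sorted: 195, 292, 448, 466, 490, 500, 551, 590, 598, 599, 729, 746, 841, 868, 898, 904.
Count below 448: L = 2; count equal: E = 1; n = 16.
Percentile rank = 100·(2 + 0.5·1)/16 = 100·2.5/16 = 15.62.

15.6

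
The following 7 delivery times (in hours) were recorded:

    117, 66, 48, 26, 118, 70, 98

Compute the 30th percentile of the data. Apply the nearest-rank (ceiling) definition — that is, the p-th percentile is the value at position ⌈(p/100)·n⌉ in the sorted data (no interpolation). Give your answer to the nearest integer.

Sorted: 26, 48, 66, 70, 98, 117, 118.
n = 7.
Position = ⌈30/100 · 7⌉ = ⌈2.1⌉ = 3.
The value at rank 3 is 66.

66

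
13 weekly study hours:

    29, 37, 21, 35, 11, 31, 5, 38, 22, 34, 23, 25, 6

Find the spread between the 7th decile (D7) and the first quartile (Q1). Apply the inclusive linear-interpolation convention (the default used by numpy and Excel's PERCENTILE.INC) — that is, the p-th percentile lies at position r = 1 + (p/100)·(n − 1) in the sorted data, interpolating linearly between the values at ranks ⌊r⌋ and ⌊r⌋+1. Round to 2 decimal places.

Sorted: 5, 6, 11, 21, 22, 23, 25, 29, 31, 34, 35, 37, 38.
n = 13.
P25: r = 4 (integer) → 21.
P70: r = 9.4; ranks 9–10 are 31, 34; interpolating gives 32.2.
Difference: 32.2 − 21 = 11.2.

11.20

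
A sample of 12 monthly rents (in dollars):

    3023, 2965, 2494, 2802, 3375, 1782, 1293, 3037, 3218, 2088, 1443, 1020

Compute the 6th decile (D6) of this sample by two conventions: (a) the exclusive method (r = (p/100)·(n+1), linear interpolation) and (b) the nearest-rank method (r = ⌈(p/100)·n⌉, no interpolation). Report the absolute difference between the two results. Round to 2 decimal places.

Sorted: 1020, 1293, 1443, 1782, 2088, 2494, 2802, 2965, 3023, 3037, 3218, 3375.
n = 12.
(a) r = 7.8; between ranks 7 (2802) and 8 (2965): 2932.4.
(b) the nearest-rank method: rank 8 → 2965.
|2932.4 − 2965| = 32.6.

32.60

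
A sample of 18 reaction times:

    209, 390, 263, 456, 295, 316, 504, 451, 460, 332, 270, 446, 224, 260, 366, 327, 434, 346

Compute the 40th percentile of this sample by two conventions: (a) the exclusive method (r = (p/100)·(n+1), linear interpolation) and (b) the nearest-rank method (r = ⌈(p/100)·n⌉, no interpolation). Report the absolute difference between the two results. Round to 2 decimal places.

4.40

Sorted: 209, 224, 260, 263, 270, 295, 316, 327, 332, 346, 366, 390, 434, 446, 451, 456, 460, 504.
n = 18.
(a) r = 7.6; between ranks 7 (316) and 8 (327): 322.6.
(b) the nearest-rank method: rank 8 → 327.
|322.6 − 327| = 4.4.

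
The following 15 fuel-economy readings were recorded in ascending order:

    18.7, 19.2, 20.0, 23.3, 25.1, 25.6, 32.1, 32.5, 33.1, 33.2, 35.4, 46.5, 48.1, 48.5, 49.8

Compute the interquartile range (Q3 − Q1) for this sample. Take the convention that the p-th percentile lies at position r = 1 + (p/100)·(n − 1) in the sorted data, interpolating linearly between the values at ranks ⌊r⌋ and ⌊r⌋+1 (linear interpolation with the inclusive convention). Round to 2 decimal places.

16.75

n = 15.
P25: r = 4.5; ranks 4–5 are 23.3, 25.1; interpolating gives 24.2.
P75: r = 11.5; ranks 11–12 are 35.4, 46.5; interpolating gives 40.95.
Difference: 40.95 − 24.2 = 16.75.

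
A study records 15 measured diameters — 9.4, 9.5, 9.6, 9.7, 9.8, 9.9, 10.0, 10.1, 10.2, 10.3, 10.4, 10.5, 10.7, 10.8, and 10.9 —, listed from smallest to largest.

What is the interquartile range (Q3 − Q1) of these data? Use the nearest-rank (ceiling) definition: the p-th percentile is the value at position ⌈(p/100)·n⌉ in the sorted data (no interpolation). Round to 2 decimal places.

0.80

n = 15.
P25: rank ⌈25/100·15⌉ = 4 → 9.7.
P75: rank ⌈75/100·15⌉ = 12 → 10.5.
Difference: 10.5 − 9.7 = 0.8.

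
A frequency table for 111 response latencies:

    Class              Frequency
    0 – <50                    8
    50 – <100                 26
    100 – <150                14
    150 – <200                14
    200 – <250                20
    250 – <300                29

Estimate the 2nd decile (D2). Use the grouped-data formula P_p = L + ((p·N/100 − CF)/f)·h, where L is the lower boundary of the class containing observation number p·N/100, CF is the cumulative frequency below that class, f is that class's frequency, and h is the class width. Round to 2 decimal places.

N = 111; target position k = 20/100 · 111 = 22.2.
Cumulative frequencies: 8, 34, 48, 62, 82, 111.
Observation 22.2 falls in the class 50 – <100.
L = 50, CF = 8, f = 26, h = 50.
P20 = 50 + ((22.2 − 8)/26)·50 = 50 + 27.3077 = 77.3077.

77.31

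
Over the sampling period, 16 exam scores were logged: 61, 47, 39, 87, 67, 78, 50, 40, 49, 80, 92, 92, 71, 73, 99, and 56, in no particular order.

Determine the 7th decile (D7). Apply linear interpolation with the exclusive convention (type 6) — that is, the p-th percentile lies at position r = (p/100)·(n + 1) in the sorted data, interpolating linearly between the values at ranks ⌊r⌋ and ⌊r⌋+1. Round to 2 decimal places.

Sorted: 39, 40, 47, 49, 50, 56, 61, 67, 71, 73, 78, 80, 87, 92, 92, 99.
n = 16.
r = (70/100)·(16 + 1) = 11.9.
Rank 11 is 78 and rank 12 is 80.
Interpolate: 78 + 0.9·(80 − 78) = 78 + 0.9·2 = 79.8.

79.80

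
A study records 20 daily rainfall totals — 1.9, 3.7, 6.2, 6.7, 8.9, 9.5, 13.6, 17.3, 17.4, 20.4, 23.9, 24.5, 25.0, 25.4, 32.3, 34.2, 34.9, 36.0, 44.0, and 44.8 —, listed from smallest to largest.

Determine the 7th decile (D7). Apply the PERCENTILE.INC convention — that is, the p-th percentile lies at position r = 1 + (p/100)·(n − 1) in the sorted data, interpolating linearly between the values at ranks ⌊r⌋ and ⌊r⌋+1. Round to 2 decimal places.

27.47

n = 20.
r = 1 + (70/100)·(20 − 1) = 1 + 13.3 = 14.3.
Rank 14 is 25.4 and rank 15 is 32.3.
Interpolate: 25.4 + 0.3·(32.3 − 25.4) = 25.4 + 0.3·6.9 = 27.47.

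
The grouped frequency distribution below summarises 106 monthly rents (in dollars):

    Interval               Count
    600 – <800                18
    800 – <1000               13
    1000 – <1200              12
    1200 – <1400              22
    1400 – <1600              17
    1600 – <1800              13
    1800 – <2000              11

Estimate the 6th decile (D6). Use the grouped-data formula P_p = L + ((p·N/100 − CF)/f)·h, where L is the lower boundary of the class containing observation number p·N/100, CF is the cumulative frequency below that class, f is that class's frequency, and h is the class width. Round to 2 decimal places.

1387.27

N = 106; target position k = 60/100 · 106 = 63.6.
Cumulative frequencies: 18, 31, 43, 65, 82, 95, 106.
Observation 63.6 falls in the class 1200 – <1400.
L = 1200, CF = 43, f = 22, h = 200.
P60 = 1200 + ((63.6 − 43)/22)·200 = 1200 + 187.273 = 1387.27.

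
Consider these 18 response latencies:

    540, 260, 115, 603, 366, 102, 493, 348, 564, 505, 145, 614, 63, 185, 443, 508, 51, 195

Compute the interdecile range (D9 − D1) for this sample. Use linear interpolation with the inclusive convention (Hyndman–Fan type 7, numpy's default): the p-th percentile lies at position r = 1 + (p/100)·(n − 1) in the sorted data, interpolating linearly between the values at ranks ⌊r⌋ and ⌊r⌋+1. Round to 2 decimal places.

Sorted: 51, 63, 102, 115, 145, 185, 195, 260, 348, 366, 443, 493, 505, 508, 540, 564, 603, 614.
n = 18.
P10: r = 2.7; ranks 2–3 are 63, 102; interpolating gives 90.3.
P90: r = 16.3; ranks 16–17 are 564, 603; interpolating gives 575.7.
Difference: 575.7 − 90.3 = 485.4.

485.40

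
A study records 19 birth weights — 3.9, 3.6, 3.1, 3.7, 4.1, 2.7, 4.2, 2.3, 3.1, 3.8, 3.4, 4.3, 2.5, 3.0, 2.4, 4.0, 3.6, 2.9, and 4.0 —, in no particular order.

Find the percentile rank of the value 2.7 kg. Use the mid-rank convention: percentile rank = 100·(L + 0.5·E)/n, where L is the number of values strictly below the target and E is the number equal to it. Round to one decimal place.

18.4

Sorted: 2.3, 2.4, 2.5, 2.7, 2.9, 3.0, 3.1, 3.1, 3.4, 3.6, 3.6, 3.7, 3.8, 3.9, 4.0, 4.0, 4.1, 4.2, 4.3.
Count below 2.7: L = 3; count equal: E = 1; n = 19.
Percentile rank = 100·(3 + 0.5·1)/19 = 100·3.5/19 = 18.42.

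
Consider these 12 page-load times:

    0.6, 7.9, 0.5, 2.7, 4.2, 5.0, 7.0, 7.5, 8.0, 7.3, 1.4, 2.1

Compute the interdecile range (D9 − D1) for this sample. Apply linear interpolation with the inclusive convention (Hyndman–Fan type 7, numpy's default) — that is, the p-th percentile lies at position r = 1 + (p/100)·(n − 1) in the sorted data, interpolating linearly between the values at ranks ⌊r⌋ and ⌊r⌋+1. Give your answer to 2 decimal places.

Sorted: 0.5, 0.6, 1.4, 2.1, 2.7, 4.2, 5.0, 7.0, 7.3, 7.5, 7.9, 8.0.
n = 12.
P10: r = 2.1; ranks 2–3 are 0.6, 1.4; interpolating gives 0.68.
P90: r = 10.9; ranks 10–11 are 7.5, 7.9; interpolating gives 7.86.
Difference: 7.86 − 0.68 = 7.18.

7.18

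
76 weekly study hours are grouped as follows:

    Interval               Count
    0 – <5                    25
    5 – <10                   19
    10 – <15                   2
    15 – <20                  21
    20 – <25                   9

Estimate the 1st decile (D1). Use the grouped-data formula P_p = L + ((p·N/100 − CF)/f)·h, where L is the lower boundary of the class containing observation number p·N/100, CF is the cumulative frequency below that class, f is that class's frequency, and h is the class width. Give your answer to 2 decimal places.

N = 76; target position k = 10/100 · 76 = 7.6.
Cumulative frequencies: 25, 44, 46, 67, 76.
Observation 7.6 falls in the class 0 – <5.
L = 0, CF = 0, f = 25, h = 5.
P10 = 0 + ((7.6 − 0)/25)·5 = 0 + 1.52 = 1.52.

1.52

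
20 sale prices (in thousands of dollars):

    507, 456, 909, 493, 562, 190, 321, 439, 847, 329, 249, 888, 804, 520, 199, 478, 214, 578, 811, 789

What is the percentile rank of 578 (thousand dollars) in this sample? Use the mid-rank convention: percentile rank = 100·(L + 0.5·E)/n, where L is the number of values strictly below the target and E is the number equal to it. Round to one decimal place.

67.5

Sorted: 190, 199, 214, 249, 321, 329, 439, 456, 478, 493, 507, 520, 562, 578, 789, 804, 811, 847, 888, 909.
Count below 578: L = 13; count equal: E = 1; n = 20.
Percentile rank = 100·(13 + 0.5·1)/20 = 100·13.5/20 = 67.5.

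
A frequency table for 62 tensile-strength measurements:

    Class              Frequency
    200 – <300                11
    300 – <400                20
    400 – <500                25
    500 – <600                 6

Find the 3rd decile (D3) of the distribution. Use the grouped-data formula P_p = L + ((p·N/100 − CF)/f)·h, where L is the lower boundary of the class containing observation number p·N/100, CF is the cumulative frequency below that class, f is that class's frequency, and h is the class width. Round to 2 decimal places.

N = 62; target position k = 30/100 · 62 = 18.6.
Cumulative frequencies: 11, 31, 56, 62.
Observation 18.6 falls in the class 300 – <400.
L = 300, CF = 11, f = 20, h = 100.
P30 = 300 + ((18.6 − 11)/20)·100 = 300 + 38 = 338.

338.00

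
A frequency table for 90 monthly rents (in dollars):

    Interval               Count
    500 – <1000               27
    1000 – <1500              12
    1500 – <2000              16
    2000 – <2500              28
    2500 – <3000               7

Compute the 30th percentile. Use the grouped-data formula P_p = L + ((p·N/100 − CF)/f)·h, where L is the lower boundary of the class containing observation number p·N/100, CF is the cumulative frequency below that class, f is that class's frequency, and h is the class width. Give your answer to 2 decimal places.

1000.00

N = 90; target position k = 30/100 · 90 = 27.
Cumulative frequencies: 27, 39, 55, 83, 90.
Observation 27 falls in the class 500 – <1000.
L = 500, CF = 0, f = 27, h = 500.
P30 = 500 + ((27 − 0)/27)·500 = 500 + 500 = 1000.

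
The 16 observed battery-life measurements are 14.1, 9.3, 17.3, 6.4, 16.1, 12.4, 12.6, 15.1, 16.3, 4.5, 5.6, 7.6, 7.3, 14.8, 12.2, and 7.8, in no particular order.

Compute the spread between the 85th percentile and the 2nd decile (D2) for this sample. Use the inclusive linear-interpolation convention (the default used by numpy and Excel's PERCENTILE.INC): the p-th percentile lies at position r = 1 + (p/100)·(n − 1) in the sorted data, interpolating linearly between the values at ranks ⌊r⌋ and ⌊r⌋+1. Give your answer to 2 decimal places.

Sorted: 4.5, 5.6, 6.4, 7.3, 7.6, 7.8, 9.3, 12.2, 12.4, 12.6, 14.1, 14.8, 15.1, 16.1, 16.3, 17.3.
n = 16.
P20: r = 4 (integer) → 7.3.
P85: r = 13.75; ranks 13–14 are 15.1, 16.1; interpolating gives 15.85.
Difference: 15.85 − 7.3 = 8.55.

8.55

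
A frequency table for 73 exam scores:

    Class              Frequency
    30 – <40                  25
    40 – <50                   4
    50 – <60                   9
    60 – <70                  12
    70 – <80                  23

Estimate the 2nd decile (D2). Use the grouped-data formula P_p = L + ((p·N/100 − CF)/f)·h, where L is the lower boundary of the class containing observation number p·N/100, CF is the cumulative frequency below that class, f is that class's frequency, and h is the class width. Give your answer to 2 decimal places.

N = 73; target position k = 20/100 · 73 = 14.6.
Cumulative frequencies: 25, 29, 38, 50, 73.
Observation 14.6 falls in the class 30 – <40.
L = 30, CF = 0, f = 25, h = 10.
P20 = 30 + ((14.6 − 0)/25)·10 = 30 + 5.84 = 35.84.

35.84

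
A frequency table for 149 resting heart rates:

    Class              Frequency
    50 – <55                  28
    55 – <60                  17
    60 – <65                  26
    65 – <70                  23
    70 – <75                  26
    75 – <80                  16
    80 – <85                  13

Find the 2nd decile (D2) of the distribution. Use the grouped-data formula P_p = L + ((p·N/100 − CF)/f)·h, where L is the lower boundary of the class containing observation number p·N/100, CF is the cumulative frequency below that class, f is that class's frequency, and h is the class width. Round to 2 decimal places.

55.53

N = 149; target position k = 20/100 · 149 = 29.8.
Cumulative frequencies: 28, 45, 71, 94, 120, 136, 149.
Observation 29.8 falls in the class 55 – <60.
L = 55, CF = 28, f = 17, h = 5.
P20 = 55 + ((29.8 − 28)/17)·5 = 55 + 0.529412 = 55.5294.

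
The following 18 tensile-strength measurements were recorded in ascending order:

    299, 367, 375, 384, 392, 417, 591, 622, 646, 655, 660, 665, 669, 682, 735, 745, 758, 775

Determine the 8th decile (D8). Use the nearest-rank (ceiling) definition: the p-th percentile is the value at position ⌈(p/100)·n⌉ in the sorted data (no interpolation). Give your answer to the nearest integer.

n = 18.
Position = ⌈80/100 · 18⌉ = ⌈14.4⌉ = 15.
The value at rank 15 is 735.

735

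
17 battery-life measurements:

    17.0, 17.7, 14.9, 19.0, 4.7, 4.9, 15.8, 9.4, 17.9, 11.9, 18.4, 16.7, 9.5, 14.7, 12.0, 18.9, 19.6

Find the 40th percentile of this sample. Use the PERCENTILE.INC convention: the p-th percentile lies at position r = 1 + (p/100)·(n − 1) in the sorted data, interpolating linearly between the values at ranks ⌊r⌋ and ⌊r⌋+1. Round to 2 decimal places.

14.78

Sorted: 4.7, 4.9, 9.4, 9.5, 11.9, 12.0, 14.7, 14.9, 15.8, 16.7, 17.0, 17.7, 17.9, 18.4, 18.9, 19.0, 19.6.
n = 17.
r = 1 + (40/100)·(17 − 1) = 1 + 6.4 = 7.4.
Rank 7 is 14.7 and rank 8 is 14.9.
Interpolate: 14.7 + 0.4·(14.9 − 14.7) = 14.7 + 0.4·0.2 = 14.78.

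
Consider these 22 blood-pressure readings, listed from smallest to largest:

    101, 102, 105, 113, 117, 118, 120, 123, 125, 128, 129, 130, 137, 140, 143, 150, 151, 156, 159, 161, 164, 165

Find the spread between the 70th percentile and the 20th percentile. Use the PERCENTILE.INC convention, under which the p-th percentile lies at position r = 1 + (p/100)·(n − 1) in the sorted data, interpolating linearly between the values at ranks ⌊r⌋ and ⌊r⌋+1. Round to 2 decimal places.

n = 22.
P20: r = 5.2; ranks 5–6 are 117, 118; interpolating gives 117.2.
P70: r = 15.7; ranks 15–16 are 143, 150; interpolating gives 147.9.
Difference: 147.9 − 117.2 = 30.7.

30.70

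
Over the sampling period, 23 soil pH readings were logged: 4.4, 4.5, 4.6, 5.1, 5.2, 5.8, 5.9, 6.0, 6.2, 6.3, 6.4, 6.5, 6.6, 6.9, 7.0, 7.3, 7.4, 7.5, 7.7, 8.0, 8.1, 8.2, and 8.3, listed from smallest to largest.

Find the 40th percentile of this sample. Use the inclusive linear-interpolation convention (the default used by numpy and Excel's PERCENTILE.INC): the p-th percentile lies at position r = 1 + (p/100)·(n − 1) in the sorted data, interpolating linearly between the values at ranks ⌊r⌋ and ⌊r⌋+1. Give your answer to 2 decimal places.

6.28

n = 23.
r = 1 + (40/100)·(23 − 1) = 1 + 8.8 = 9.8.
Rank 9 is 6.2 and rank 10 is 6.3.
Interpolate: 6.2 + 0.8·(6.3 − 6.2) = 6.2 + 0.8·0.1 = 6.28.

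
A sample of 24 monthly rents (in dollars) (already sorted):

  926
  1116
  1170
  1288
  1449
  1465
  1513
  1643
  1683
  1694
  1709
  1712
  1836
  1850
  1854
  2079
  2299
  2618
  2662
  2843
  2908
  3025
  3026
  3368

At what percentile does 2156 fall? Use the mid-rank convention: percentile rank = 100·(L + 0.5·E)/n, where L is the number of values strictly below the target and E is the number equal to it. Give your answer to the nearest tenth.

Count below 2156: L = 16; count equal: E = 0; n = 24.
Percentile rank = 100·(16 + 0.5·0)/24 = 100·16/24 = 66.67.

66.7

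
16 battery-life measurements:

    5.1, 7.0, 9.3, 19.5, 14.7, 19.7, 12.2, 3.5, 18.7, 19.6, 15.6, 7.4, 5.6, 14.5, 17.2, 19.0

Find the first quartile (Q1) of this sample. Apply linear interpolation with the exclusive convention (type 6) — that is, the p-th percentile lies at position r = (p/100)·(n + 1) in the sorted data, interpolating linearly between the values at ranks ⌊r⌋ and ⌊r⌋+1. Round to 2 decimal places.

7.10

Sorted: 3.5, 5.1, 5.6, 7.0, 7.4, 9.3, 12.2, 14.5, 14.7, 15.6, 17.2, 18.7, 19.0, 19.5, 19.6, 19.7.
n = 16.
r = (25/100)·(16 + 1) = 4.25.
Rank 4 is 7.0 and rank 5 is 7.4.
Interpolate: 7.0 + 0.25·(7.4 − 7.0) = 7.0 + 0.25·0.4 = 7.1.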